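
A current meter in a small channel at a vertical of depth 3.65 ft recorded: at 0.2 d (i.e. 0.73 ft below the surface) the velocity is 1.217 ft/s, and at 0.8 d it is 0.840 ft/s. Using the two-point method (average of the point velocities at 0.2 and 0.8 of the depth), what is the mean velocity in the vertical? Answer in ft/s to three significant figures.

v̄ = (1.217 + 0.840) / 2 = 1.029 ft/s

1.03 ft/s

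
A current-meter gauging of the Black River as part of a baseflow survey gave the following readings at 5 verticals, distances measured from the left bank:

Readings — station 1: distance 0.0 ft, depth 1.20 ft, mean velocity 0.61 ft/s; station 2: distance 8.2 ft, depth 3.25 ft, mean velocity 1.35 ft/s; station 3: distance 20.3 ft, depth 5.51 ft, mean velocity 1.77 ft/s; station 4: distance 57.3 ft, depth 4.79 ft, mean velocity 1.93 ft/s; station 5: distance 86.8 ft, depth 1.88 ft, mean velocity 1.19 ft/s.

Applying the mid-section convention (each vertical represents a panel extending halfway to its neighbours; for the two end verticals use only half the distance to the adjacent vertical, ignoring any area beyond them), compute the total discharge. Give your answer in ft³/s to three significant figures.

w_1 = (8.2 − 0.0)/2 = 4.1 ft; q_1 = 0.61 × 1.20 × 4.1 = 3.001 ft³/s
w_2 = (20.3 − 0.0)/2 = 10.15 ft; q_2 = 1.35 × 3.25 × 10.15 = 44.53 ft³/s
w_3 = (57.3 − 8.2)/2 = 24.55 ft; q_3 = 1.77 × 5.51 × 24.55 = 239.4 ft³/s
w_4 = (86.8 − 20.3)/2 = 33.25 ft; q_4 = 1.93 × 4.79 × 33.25 = 307.4 ft³/s
w_5 = (86.8 − 57.3)/2 = 14.75 ft; q_5 = 1.19 × 1.88 × 14.75 = 33.00 ft³/s
Q = Σ qᵢ = 627.3 ft³/s

627 ft³/s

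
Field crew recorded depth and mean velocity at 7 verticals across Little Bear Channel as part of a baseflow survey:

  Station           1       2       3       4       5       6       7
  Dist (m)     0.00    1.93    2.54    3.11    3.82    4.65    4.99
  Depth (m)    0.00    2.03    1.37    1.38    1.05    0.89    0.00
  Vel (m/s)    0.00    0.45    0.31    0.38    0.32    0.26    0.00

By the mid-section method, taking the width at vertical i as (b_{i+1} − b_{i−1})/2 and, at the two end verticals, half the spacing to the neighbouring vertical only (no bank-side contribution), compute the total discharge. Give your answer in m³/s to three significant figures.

w_2 = (2.54 − 0.00)/2 = 1.27 m; q_2 = 0.45 × 2.03 × 1.27 = 1.160 m³/s
w_3 = (3.11 − 1.93)/2 = 0.59 m; q_3 = 0.31 × 1.37 × 0.59 = 0.2506 m³/s
w_4 = (3.82 − 2.54)/2 = 0.64 m; q_4 = 0.38 × 1.38 × 0.64 = 0.3356 m³/s
w_5 = (4.65 − 3.11)/2 = 0.77 m; q_5 = 0.32 × 1.05 × 0.77 = 0.2587 m³/s
w_6 = (4.99 − 3.82)/2 = 0.585 m; q_6 = 0.26 × 0.89 × 0.585 = 0.1354 m³/s
Stations 1, 7 contribute zero (depth or velocity is 0).
Q = Σ qᵢ = 2.140 m³/s

2.14 m³/s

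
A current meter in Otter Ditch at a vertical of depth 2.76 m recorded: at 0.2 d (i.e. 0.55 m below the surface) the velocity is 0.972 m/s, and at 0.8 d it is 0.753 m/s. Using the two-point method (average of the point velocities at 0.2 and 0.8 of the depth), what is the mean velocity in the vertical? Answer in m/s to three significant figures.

0.863 m/s

v̄ = (0.972 + 0.753) / 2 = 0.8625 m/s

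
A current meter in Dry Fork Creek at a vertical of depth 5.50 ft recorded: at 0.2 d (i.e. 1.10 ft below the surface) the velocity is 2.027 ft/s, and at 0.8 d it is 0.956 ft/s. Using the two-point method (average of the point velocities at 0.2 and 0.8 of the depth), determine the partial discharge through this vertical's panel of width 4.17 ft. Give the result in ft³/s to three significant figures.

34.2 ft³/s

v̄ = (2.027 + 0.956) / 2 = 1.492 ft/s
q = v̄ × d × w = 1.492 × 5.50 × 4.17 = 34.21 ft³/s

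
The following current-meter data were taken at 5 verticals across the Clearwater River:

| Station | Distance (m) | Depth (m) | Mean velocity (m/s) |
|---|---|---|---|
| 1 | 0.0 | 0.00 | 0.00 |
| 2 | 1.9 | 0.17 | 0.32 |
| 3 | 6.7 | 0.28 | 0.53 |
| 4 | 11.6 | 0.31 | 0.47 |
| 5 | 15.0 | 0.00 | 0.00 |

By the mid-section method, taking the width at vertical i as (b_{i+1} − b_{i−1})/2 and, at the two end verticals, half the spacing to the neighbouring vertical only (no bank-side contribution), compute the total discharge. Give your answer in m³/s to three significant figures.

w_2 = (6.7 − 0.0)/2 = 3.35 m; q_2 = 0.32 × 0.17 × 3.35 = 0.1822 m³/s
w_3 = (11.6 − 1.9)/2 = 4.85 m; q_3 = 0.53 × 0.28 × 4.85 = 0.7197 m³/s
w_4 = (15.0 − 6.7)/2 = 4.15 m; q_4 = 0.47 × 0.31 × 4.15 = 0.6047 m³/s
Stations 1, 5 contribute zero (depth or velocity is 0).
Q = Σ qᵢ = 1.507 m³/s

1.51 m³/s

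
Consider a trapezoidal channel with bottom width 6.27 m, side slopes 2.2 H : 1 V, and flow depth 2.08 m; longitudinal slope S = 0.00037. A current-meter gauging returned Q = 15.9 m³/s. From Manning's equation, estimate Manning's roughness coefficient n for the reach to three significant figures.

A = (b + z·y)·y = (6.27 + 2.2×2.08)×2.08 = 22.56 m²
P = b + 2y√(1+z²) = 6.27 + 2×2.08×√(1+2.2²) = 16.32 m
R = A/P = 22.56/16.32 = 1.382 m
n = (1/Q)·A·R^(2/3)·S^(1/2) = (1/15.9) × 22.56 × 1.241 × 0.01924 = 0.03386

0.0339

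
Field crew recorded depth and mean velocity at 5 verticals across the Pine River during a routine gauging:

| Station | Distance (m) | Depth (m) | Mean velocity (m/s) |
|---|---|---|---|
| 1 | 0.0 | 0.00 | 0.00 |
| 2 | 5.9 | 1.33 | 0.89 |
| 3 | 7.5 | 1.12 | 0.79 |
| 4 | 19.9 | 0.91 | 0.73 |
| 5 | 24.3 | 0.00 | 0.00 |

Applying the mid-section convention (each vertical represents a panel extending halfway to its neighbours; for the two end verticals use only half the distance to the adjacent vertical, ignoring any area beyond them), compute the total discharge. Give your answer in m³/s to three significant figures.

w_2 = (7.5 − 0.0)/2 = 3.75 m; q_2 = 0.89 × 1.33 × 3.75 = 4.439 m³/s
w_3 = (19.9 − 5.9)/2 = 7 m; q_3 = 0.79 × 1.12 × 7 = 6.194 m³/s
w_4 = (24.3 − 7.5)/2 = 8.4 m; q_4 = 0.73 × 0.91 × 8.4 = 5.580 m³/s
Stations 1, 5 contribute zero (depth or velocity is 0).
Q = Σ qᵢ = 16.21 m³/s

16.2 m³/s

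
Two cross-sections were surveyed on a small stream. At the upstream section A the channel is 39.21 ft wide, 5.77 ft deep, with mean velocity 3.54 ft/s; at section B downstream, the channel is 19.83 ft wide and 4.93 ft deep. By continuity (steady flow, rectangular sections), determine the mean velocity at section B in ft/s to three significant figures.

8.19 ft/s

Q = A₁V₁ = (39.21×5.77) × 3.54 = 800.9 ft³/s
A₂ = 19.83 × 4.93 = 97.76 ft²
V₂ = Q/A₂ = 800.9/97.76 = 8.192 ft/s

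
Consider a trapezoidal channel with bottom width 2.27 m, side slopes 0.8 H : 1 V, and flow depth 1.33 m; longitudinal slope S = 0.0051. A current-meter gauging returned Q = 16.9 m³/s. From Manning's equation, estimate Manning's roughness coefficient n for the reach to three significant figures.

A = (b + z·y)·y = (2.27 + 0.8×1.33)×1.33 = 4.434 m²
P = b + 2y√(1+z²) = 2.27 + 2×1.33×√(1+0.8²) = 5.676 m
R = A/P = 4.434/5.676 = 0.7812 m
n = (1/Q)·A·R^(2/3)·S^(1/2) = (1/16.9) × 4.434 × 0.8482 × 0.07141 = 0.01589

0.0159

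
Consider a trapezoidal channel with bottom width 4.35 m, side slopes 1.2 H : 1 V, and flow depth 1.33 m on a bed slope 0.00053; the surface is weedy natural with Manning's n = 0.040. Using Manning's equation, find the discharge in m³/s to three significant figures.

A = (b + z·y)·y = (4.35 + 1.2×1.33)×1.33 = 7.908 m²
P = b + 2y√(1+z²) = 4.35 + 2×1.33×√(1+1.2²) = 8.505 m
R = A/P = 7.908/8.505 = 0.9298 m
Q = (1/n)·A·R^(2/3)·S^(1/2) = (1/0.040) × 7.908 × 0.9298^(2/3) × 0.00053^(1/2) = 4.336 m³/s

4.34 m³/s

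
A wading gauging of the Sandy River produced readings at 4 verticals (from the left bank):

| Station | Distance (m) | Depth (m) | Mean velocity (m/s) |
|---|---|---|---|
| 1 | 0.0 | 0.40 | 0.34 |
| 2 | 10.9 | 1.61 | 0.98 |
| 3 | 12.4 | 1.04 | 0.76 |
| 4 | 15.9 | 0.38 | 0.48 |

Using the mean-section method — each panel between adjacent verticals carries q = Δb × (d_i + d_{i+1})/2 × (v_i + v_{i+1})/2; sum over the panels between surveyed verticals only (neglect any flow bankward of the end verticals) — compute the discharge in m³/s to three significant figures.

10.5 m³/s

Panel 1-2: Δb = 10.9 m, d̄ = (0.40+1.61)/2 = 1.005, v̄ = (0.34+0.98)/2 = 0.66 → q = 10.9×1.005×0.66 = 7.230 m³/s
Panel 2-3: Δb = 1.5 m, d̄ = (1.61+1.04)/2 = 1.325, v̄ = (0.98+0.76)/2 = 0.87 → q = 1.5×1.325×0.87 = 1.729 m³/s
Panel 3-4: Δb = 3.5 m, d̄ = (1.04+0.38)/2 = 0.71, v̄ = (0.76+0.48)/2 = 0.62 → q = 3.5×0.71×0.62 = 1.541 m³/s
Q = Σ q = 10.50 m³/s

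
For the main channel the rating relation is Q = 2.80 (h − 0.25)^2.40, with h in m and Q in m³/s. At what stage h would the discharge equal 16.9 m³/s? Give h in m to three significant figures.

h − h₀ = (Q/C)^(1/b) = (16.9/2.80)^(1/2.40) = 2.115 m
h = 0.25 + 2.115 = 2.365 m

2.36 m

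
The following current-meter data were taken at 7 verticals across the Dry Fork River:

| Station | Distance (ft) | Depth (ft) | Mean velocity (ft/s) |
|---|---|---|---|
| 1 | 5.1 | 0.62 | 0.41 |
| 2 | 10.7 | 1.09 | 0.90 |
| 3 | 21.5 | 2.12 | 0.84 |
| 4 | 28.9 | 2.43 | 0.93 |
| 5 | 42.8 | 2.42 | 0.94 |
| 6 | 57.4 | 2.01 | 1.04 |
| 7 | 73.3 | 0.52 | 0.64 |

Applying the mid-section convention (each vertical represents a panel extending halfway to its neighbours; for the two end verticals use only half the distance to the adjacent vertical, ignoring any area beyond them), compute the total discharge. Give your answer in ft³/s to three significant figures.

116 ft³/s

w_1 = (10.7 − 5.1)/2 = 2.8 ft; q_1 = 0.41 × 0.62 × 2.8 = 0.7118 ft³/s
w_2 = (21.5 − 5.1)/2 = 8.2 ft; q_2 = 0.90 × 1.09 × 8.2 = 8.044 ft³/s
w_3 = (28.9 − 10.7)/2 = 9.1 ft; q_3 = 0.84 × 2.12 × 9.1 = 16.21 ft³/s
w_4 = (42.8 − 21.5)/2 = 10.65 ft; q_4 = 0.93 × 2.43 × 10.65 = 24.07 ft³/s
w_5 = (57.4 − 28.9)/2 = 14.25 ft; q_5 = 0.94 × 2.42 × 14.25 = 32.42 ft³/s
w_6 = (73.3 − 42.8)/2 = 15.25 ft; q_6 = 1.04 × 2.01 × 15.25 = 31.88 ft³/s
w_7 = (73.3 − 57.4)/2 = 7.95 ft; q_7 = 0.64 × 0.52 × 7.95 = 2.646 ft³/s
Q = Σ qᵢ = 116.0 ft³/s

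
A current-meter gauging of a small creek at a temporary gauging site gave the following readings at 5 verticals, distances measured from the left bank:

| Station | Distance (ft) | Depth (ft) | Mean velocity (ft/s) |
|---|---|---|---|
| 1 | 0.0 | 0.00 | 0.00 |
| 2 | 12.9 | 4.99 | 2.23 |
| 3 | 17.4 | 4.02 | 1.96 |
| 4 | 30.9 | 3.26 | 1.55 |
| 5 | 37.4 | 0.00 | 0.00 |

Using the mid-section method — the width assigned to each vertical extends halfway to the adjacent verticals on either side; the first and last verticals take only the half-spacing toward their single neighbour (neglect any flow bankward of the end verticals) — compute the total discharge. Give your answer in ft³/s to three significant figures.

218 ft³/s

w_2 = (17.4 − 0.0)/2 = 8.7 ft; q_2 = 2.23 × 4.99 × 8.7 = 96.81 ft³/s
w_3 = (30.9 − 12.9)/2 = 9 ft; q_3 = 1.96 × 4.02 × 9 = 70.91 ft³/s
w_4 = (37.4 − 17.4)/2 = 10 ft; q_4 = 1.55 × 3.26 × 10 = 50.53 ft³/s
Stations 1, 5 contribute zero (depth or velocity is 0).
Q = Σ qᵢ = 218.3 ft³/s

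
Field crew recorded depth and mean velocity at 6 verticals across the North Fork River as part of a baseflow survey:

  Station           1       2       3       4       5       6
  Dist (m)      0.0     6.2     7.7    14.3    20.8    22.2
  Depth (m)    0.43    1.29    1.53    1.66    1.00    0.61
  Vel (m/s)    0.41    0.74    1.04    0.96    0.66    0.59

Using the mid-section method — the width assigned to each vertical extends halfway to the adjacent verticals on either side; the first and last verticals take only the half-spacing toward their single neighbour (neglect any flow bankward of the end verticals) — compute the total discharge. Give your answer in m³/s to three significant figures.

w_1 = (6.2 − 0.0)/2 = 3.1 m; q_1 = 0.41 × 0.43 × 3.1 = 0.5465 m³/s
w_2 = (7.7 − 0.0)/2 = 3.85 m; q_2 = 0.74 × 1.29 × 3.85 = 3.675 m³/s
w_3 = (14.3 − 6.2)/2 = 4.05 m; q_3 = 1.04 × 1.53 × 4.05 = 6.444 m³/s
w_4 = (20.8 − 7.7)/2 = 6.55 m; q_4 = 0.96 × 1.66 × 6.55 = 10.44 m³/s
w_5 = (22.2 − 14.3)/2 = 3.95 m; q_5 = 0.66 × 1.00 × 3.95 = 2.607 m³/s
w_6 = (22.2 − 20.8)/2 = 0.7 m; q_6 = 0.59 × 0.61 × 0.7 = 0.2519 m³/s
Q = Σ qᵢ = 23.96 m³/s

24.0 m³/s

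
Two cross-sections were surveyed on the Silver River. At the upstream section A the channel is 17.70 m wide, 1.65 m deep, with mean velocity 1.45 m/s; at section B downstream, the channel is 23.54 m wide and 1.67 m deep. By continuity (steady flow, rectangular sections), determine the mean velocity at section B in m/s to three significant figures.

Q = A₁V₁ = (17.70×1.65) × 1.45 = 42.35 m³/s
A₂ = 23.54 × 1.67 = 39.31 m²
V₂ = Q/A₂ = 42.35/39.31 = 1.077 m/s

1.08 m/s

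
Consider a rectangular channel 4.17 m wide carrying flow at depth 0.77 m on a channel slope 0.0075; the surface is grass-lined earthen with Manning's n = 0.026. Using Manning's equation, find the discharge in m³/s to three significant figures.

7.29 m³/s

A = b·y = 4.17 × 0.77 = 3.211 m²
P = b + 2y = 4.17 + 2×0.77 = 5.710 m
R = A/P = 3.211/5.710 = 0.5623 m
Q = (1/n)·A·R^(2/3)·S^(1/2) = (1/0.026) × 3.211 × 0.5623^(2/3) × 0.0075^(1/2) = 7.286 m³/s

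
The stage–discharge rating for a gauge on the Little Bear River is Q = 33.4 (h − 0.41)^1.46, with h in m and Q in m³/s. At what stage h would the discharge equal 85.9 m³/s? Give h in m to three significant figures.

2.32 m

h − h₀ = (Q/C)^(1/b) = (85.9/33.4)^(1/1.46) = 1.910 m
h = 0.41 + 1.910 = 2.320 m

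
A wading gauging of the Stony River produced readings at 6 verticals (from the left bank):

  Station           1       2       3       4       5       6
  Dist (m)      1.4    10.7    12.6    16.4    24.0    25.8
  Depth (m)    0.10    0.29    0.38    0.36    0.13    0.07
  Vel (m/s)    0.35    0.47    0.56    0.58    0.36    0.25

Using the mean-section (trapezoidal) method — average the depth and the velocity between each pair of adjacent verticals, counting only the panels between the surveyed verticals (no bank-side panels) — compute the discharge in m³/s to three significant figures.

Panel 1-2: Δb = 9.3 m, d̄ = (0.10+0.29)/2 = 0.195, v̄ = (0.35+0.47)/2 = 0.41 → q = 9.3×0.195×0.41 = 0.7435 m³/s
Panel 2-3: Δb = 1.9 m, d̄ = (0.29+0.38)/2 = 0.335, v̄ = (0.47+0.56)/2 = 0.515 → q = 1.9×0.335×0.515 = 0.3278 m³/s
Panel 3-4: Δb = 3.8 m, d̄ = (0.38+0.36)/2 = 0.37, v̄ = (0.56+0.58)/2 = 0.57 → q = 3.8×0.37×0.57 = 0.8014 m³/s
Panel 4-5: Δb = 7.6 m, d̄ = (0.36+0.13)/2 = 0.245, v̄ = (0.58+0.36)/2 = 0.47 → q = 7.6×0.245×0.47 = 0.8751 m³/s
Panel 5-6: Δb = 1.8 m, d̄ = (0.13+0.07)/2 = 0.1, v̄ = (0.36+0.25)/2 = 0.305 → q = 1.8×0.1×0.305 = 0.05490 m³/s
Q = Σ q = 2.803 m³/s

2.80 m³/s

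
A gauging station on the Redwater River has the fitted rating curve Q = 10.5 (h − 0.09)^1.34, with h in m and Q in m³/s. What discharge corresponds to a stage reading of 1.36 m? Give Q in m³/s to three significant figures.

14.5 m³/s

Q = 10.5 × (1.36 − 0.09)^1.34 = 10.5 × 1.27^1.34 = 14.46 m³/s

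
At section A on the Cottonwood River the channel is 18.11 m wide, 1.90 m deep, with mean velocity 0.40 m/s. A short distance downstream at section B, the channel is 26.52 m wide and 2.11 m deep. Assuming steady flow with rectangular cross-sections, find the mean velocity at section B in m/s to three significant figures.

Q = A₁V₁ = (18.11×1.90) × 0.40 = 13.76 m³/s
A₂ = 26.52 × 2.11 = 55.96 m²
V₂ = Q/A₂ = 13.76/55.96 = 0.2460 m/s

0.246 m/s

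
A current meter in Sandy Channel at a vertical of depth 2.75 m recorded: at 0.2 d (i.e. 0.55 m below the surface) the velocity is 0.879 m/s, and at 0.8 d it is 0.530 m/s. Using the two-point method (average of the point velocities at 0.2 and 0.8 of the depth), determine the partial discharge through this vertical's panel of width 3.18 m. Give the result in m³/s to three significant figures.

6.16 m³/s

v̄ = (0.879 + 0.530) / 2 = 0.7045 m/s
q = v̄ × d × w = 0.7045 × 2.75 × 3.18 = 6.161 m³/s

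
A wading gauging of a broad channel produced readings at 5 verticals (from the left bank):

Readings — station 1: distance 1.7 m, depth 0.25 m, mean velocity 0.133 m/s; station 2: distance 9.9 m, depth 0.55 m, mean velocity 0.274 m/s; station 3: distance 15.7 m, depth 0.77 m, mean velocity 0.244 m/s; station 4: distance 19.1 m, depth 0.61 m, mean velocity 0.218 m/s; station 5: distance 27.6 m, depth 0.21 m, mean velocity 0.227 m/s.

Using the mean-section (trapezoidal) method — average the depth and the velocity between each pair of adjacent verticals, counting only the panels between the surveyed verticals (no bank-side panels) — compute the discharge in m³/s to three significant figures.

2.98 m³/s

Panel 1-2: Δb = 8.2 m, d̄ = (0.25+0.55)/2 = 0.4, v̄ = (0.133+0.274)/2 = 0.2035 → q = 8.2×0.4×0.2035 = 0.6675 m³/s
Panel 2-3: Δb = 5.8 m, d̄ = (0.55+0.77)/2 = 0.66, v̄ = (0.274+0.244)/2 = 0.259 → q = 5.8×0.66×0.259 = 0.9915 m³/s
Panel 3-4: Δb = 3.4 m, d̄ = (0.77+0.61)/2 = 0.69, v̄ = (0.244+0.218)/2 = 0.231 → q = 3.4×0.69×0.231 = 0.5419 m³/s
Panel 4-5: Δb = 8.5 m, d̄ = (0.61+0.21)/2 = 0.41, v̄ = (0.218+0.227)/2 = 0.2225 → q = 8.5×0.41×0.2225 = 0.7754 m³/s
Q = Σ q = 2.976 m³/s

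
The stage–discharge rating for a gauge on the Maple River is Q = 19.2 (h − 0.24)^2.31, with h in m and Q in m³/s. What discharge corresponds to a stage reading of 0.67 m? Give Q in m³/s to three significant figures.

2.73 m³/s

Q = 19.2 × (0.67 − 0.24)^2.31 = 19.2 × 0.43^2.31 = 2.733 m³/s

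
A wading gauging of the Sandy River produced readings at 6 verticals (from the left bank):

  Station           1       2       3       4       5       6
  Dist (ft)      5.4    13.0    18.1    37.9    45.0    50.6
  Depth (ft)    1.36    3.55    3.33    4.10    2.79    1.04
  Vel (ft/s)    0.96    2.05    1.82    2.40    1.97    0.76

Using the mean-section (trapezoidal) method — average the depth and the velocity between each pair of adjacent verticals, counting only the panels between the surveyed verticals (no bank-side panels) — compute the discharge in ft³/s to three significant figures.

Panel 1-2: Δb = 7.6 ft, d̄ = (1.36+3.55)/2 = 2.455, v̄ = (0.96+2.05)/2 = 1.505 → q = 7.6×2.455×1.505 = 28.08 ft³/s
Panel 2-3: Δb = 5.1 ft, d̄ = (3.55+3.33)/2 = 3.44, v̄ = (2.05+1.82)/2 = 1.935 → q = 5.1×3.44×1.935 = 33.95 ft³/s
Panel 3-4: Δb = 19.8 ft, d̄ = (3.33+4.10)/2 = 3.715, v̄ = (1.82+2.40)/2 = 2.11 → q = 19.8×3.715×2.11 = 155.2 ft³/s
Panel 4-5: Δb = 7.1 ft, d̄ = (4.10+2.79)/2 = 3.445, v̄ = (2.40+1.97)/2 = 2.185 → q = 7.1×3.445×2.185 = 53.44 ft³/s
Panel 5-6: Δb = 5.6 ft, d̄ = (2.79+1.04)/2 = 1.915, v̄ = (1.97+0.76)/2 = 1.365 → q = 5.6×1.915×1.365 = 14.64 ft³/s
Q = Σ q = 285.3 ft³/s

285 ft³/s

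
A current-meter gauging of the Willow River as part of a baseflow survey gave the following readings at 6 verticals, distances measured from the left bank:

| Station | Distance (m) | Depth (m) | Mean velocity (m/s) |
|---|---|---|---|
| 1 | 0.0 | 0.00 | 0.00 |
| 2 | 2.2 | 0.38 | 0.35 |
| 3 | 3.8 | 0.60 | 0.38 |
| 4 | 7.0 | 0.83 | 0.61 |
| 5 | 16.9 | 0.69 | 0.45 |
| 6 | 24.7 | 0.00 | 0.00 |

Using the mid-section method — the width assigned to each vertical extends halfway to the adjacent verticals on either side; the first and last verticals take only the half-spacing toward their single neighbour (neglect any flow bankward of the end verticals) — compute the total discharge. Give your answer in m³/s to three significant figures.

w_2 = (3.8 − 0.0)/2 = 1.9 m; q_2 = 0.35 × 0.38 × 1.9 = 0.2527 m³/s
w_3 = (7.0 − 2.2)/2 = 2.4 m; q_3 = 0.38 × 0.60 × 2.4 = 0.5472 m³/s
w_4 = (16.9 − 3.8)/2 = 6.55 m; q_4 = 0.61 × 0.83 × 6.55 = 3.316 m³/s
w_5 = (24.7 − 7.0)/2 = 8.85 m; q_5 = 0.45 × 0.69 × 8.85 = 2.748 m³/s
Stations 1, 6 contribute zero (depth or velocity is 0).
Q = Σ qᵢ = 6.864 m³/s

6.86 m³/s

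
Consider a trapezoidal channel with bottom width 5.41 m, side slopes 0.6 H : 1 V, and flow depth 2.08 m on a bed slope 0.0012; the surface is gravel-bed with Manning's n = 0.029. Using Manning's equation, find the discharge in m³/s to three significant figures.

A = (b + z·y)·y = (5.41 + 0.6×2.08)×2.08 = 13.85 m²
P = b + 2y√(1+z²) = 5.41 + 2×2.08×√(1+0.6²) = 10.26 m
R = A/P = 13.85/10.26 = 1.350 m
Q = (1/n)·A·R^(2/3)·S^(1/2) = (1/0.029) × 13.85 × 1.350^(2/3) × 0.0012^(1/2) = 20.20 m³/s

20.2 m³/s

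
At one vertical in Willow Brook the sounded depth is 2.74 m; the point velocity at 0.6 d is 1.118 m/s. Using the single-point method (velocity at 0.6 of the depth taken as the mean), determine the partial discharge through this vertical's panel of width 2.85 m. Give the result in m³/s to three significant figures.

8.73 m³/s

v̄ = v₀.₆ = 1.118 m/s
q = v̄ × d × w = 1.118 × 2.74 × 2.85 = 8.730 m³/s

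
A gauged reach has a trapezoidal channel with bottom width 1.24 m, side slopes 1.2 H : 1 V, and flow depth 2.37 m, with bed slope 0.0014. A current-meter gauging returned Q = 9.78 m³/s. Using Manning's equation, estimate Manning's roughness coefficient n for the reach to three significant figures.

0.0399

A = (b + z·y)·y = (1.24 + 1.2×2.37)×2.37 = 9.679 m²
P = b + 2y√(1+z²) = 1.24 + 2×2.37×√(1+1.2²) = 8.644 m
R = A/P = 9.679/8.644 = 1.120 m
n = (1/Q)·A·R^(2/3)·S^(1/2) = (1/9.78) × 9.679 × 1.078 × 0.03742 = 0.03993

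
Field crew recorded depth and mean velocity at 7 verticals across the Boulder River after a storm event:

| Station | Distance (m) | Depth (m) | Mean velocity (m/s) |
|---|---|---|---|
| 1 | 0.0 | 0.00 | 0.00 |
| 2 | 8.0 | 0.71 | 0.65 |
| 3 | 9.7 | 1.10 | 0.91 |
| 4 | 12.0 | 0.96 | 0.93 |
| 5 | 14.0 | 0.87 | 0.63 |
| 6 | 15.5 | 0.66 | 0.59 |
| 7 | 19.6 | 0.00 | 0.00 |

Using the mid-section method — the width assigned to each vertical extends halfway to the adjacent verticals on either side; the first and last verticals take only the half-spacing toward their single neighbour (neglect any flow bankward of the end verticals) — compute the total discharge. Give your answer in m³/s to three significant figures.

8.21 m³/s

w_2 = (9.7 − 0.0)/2 = 4.85 m; q_2 = 0.65 × 0.71 × 4.85 = 2.238 m³/s
w_3 = (12.0 − 8.0)/2 = 2 m; q_3 = 0.91 × 1.10 × 2 = 2.002 m³/s
w_4 = (14.0 − 9.7)/2 = 2.15 m; q_4 = 0.93 × 0.96 × 2.15 = 1.920 m³/s
w_5 = (15.5 − 12.0)/2 = 1.75 m; q_5 = 0.63 × 0.87 × 1.75 = 0.9592 m³/s
w_6 = (19.6 − 14.0)/2 = 2.8 m; q_6 = 0.59 × 0.66 × 2.8 = 1.090 m³/s
Stations 1, 7 contribute zero (depth or velocity is 0).
Q = Σ qᵢ = 8.209 m³/s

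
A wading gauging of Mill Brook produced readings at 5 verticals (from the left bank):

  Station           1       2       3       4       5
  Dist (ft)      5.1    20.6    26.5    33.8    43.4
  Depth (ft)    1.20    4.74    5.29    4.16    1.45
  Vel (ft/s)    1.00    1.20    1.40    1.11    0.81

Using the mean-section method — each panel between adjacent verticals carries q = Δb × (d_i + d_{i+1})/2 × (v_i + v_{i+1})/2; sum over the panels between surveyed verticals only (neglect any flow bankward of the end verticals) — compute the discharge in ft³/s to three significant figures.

Panel 1-2: Δb = 15.5 ft, d̄ = (1.20+4.74)/2 = 2.97, v̄ = (1.00+1.20)/2 = 1.1 → q = 15.5×2.97×1.1 = 50.64 ft³/s
Panel 2-3: Δb = 5.9 ft, d̄ = (4.74+5.29)/2 = 5.015, v̄ = (1.20+1.40)/2 = 1.3 → q = 5.9×5.015×1.3 = 38.47 ft³/s
Panel 3-4: Δb = 7.3 ft, d̄ = (5.29+4.16)/2 = 4.725, v̄ = (1.40+1.11)/2 = 1.255 → q = 7.3×4.725×1.255 = 43.29 ft³/s
Panel 4-5: Δb = 9.6 ft, d̄ = (4.16+1.45)/2 = 2.805, v̄ = (1.11+0.81)/2 = 0.96 → q = 9.6×2.805×0.96 = 25.85 ft³/s
Q = Σ q = 158.2 ft³/s

158 ft³/s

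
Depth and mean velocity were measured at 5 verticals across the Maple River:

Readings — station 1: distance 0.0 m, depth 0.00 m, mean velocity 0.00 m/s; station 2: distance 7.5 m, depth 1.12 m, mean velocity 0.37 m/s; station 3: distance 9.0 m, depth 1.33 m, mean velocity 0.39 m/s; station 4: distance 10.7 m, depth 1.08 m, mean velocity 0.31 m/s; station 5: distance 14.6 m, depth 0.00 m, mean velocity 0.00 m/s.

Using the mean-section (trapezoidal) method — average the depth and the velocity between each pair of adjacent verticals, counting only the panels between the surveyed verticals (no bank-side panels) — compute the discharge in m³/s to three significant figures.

2.52 m³/s

Panel 1-2: Δb = 7.5 m, d̄ = (0.00+1.12)/2 = 0.56, v̄ = (0.00+0.37)/2 = 0.185 → q = 7.5×0.56×0.185 = 0.7770 m³/s
Panel 2-3: Δb = 1.5 m, d̄ = (1.12+1.33)/2 = 1.225, v̄ = (0.37+0.39)/2 = 0.38 → q = 1.5×1.225×0.38 = 0.6983 m³/s
Panel 3-4: Δb = 1.7 m, d̄ = (1.33+1.08)/2 = 1.205, v̄ = (0.39+0.31)/2 = 0.35 → q = 1.7×1.205×0.35 = 0.7170 m³/s
Panel 4-5: Δb = 3.9 m, d̄ = (1.08+0.00)/2 = 0.54, v̄ = (0.31+0.00)/2 = 0.155 → q = 3.9×0.54×0.155 = 0.3264 m³/s
Q = Σ q = 2.519 m³/s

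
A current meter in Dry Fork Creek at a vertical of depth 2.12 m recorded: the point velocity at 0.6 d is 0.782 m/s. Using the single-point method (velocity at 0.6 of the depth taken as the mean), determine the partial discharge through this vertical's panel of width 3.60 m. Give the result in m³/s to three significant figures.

v̄ = v₀.₆ = 0.782 m/s
q = v̄ × d × w = 0.7820 × 2.12 × 3.60 = 5.968 m³/s

5.97 m³/s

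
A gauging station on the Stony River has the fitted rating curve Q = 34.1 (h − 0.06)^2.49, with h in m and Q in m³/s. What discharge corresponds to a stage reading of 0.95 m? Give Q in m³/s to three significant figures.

Q = 34.1 × (0.95 − 0.06)^2.49 = 34.1 × 0.89^2.49 = 25.51 m³/s

25.5 m³/s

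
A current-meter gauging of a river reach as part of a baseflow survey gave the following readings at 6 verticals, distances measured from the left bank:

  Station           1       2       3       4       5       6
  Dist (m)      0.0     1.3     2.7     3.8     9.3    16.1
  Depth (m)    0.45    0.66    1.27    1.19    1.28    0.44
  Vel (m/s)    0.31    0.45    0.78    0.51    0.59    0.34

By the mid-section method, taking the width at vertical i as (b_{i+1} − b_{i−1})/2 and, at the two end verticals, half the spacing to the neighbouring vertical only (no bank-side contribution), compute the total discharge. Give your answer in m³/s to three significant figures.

w_1 = (1.3 − 0.0)/2 = 0.65 m; q_1 = 0.31 × 0.45 × 0.65 = 0.09068 m³/s
w_2 = (2.7 − 0.0)/2 = 1.35 m; q_2 = 0.45 × 0.66 × 1.35 = 0.4010 m³/s
w_3 = (3.8 − 1.3)/2 = 1.25 m; q_3 = 0.78 × 1.27 × 1.25 = 1.238 m³/s
w_4 = (9.3 − 2.7)/2 = 3.3 m; q_4 = 0.51 × 1.19 × 3.3 = 2.003 m³/s
w_5 = (16.1 − 3.8)/2 = 6.15 m; q_5 = 0.59 × 1.28 × 6.15 = 4.644 m³/s
w_6 = (16.1 − 9.3)/2 = 3.4 m; q_6 = 0.34 × 0.44 × 3.4 = 0.5086 m³/s
Q = Σ qᵢ = 8.886 m³/s

8.89 m³/s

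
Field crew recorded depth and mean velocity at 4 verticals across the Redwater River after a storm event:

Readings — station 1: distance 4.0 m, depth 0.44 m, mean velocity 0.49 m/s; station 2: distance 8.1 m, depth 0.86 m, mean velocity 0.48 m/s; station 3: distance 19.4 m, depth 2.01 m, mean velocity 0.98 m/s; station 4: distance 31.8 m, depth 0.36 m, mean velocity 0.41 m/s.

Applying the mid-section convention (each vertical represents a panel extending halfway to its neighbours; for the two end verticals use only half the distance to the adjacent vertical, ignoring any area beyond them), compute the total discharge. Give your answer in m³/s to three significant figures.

w_1 = (8.1 − 4.0)/2 = 2.05 m; q_1 = 0.49 × 0.44 × 2.05 = 0.4420 m³/s
w_2 = (19.4 − 4.0)/2 = 7.7 m; q_2 = 0.48 × 0.86 × 7.7 = 3.179 m³/s
w_3 = (31.8 − 8.1)/2 = 11.85 m; q_3 = 0.98 × 2.01 × 11.85 = 23.34 m³/s
w_4 = (31.8 − 19.4)/2 = 6.2 m; q_4 = 0.41 × 0.36 × 6.2 = 0.9151 m³/s
Q = Σ qᵢ = 27.88 m³/s

27.9 m³/s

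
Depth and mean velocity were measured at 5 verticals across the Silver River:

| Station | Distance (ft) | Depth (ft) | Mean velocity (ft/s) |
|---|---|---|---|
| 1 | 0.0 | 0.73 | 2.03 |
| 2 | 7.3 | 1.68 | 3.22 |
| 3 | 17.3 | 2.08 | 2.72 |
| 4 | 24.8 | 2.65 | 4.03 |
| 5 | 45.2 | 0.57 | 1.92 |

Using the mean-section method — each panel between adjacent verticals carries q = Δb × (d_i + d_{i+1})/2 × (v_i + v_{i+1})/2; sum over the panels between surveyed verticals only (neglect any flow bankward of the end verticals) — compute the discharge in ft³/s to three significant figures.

237 ft³/s

Panel 1-2: Δb = 7.3 ft, d̄ = (0.73+1.68)/2 = 1.205, v̄ = (2.03+3.22)/2 = 2.625 → q = 7.3×1.205×2.625 = 23.09 ft³/s
Panel 2-3: Δb = 10 ft, d̄ = (1.68+2.08)/2 = 1.88, v̄ = (3.22+2.72)/2 = 2.97 → q = 10×1.88×2.97 = 55.84 ft³/s
Panel 3-4: Δb = 7.5 ft, d̄ = (2.08+2.65)/2 = 2.365, v̄ = (2.72+4.03)/2 = 3.375 → q = 7.5×2.365×3.375 = 59.86 ft³/s
Panel 4-5: Δb = 20.4 ft, d̄ = (2.65+0.57)/2 = 1.61, v̄ = (4.03+1.92)/2 = 2.975 → q = 20.4×1.61×2.975 = 97.71 ft³/s
Q = Σ q = 236.5 ft³/s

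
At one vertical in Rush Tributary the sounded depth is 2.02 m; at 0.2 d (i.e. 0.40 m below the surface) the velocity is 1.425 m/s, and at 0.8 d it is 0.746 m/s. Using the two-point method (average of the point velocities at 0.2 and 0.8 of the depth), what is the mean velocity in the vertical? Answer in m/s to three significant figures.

1.09 m/s

v̄ = (1.425 + 0.746) / 2 = 1.086 m/s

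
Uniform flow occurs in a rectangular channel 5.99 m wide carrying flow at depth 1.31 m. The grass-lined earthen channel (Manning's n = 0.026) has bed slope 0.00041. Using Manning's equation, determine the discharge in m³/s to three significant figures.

A = b·y = 5.99 × 1.31 = 7.847 m²
P = b + 2y = 5.99 + 2×1.31 = 8.610 m
R = A/P = 7.847/8.610 = 0.9114 m
Q = (1/n)·A·R^(2/3)·S^(1/2) = (1/0.026) × 7.847 × 0.9114^(2/3) × 0.00041^(1/2) = 5.744 m³/s

5.74 m³/s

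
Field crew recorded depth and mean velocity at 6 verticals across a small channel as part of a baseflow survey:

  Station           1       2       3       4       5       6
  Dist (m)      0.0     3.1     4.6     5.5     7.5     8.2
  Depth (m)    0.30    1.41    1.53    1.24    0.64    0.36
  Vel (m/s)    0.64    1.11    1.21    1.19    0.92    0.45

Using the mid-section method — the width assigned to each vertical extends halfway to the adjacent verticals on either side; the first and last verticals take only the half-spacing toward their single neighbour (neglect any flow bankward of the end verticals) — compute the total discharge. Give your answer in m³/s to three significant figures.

9.11 m³/s

w_1 = (3.1 − 0.0)/2 = 1.55 m; q_1 = 0.64 × 0.30 × 1.55 = 0.2976 m³/s
w_2 = (4.6 − 0.0)/2 = 2.3 m; q_2 = 1.11 × 1.41 × 2.3 = 3.600 m³/s
w_3 = (5.5 − 3.1)/2 = 1.2 m; q_3 = 1.21 × 1.53 × 1.2 = 2.222 m³/s
w_4 = (7.5 − 4.6)/2 = 1.45 m; q_4 = 1.19 × 1.24 × 1.45 = 2.140 m³/s
w_5 = (8.2 − 5.5)/2 = 1.35 m; q_5 = 0.92 × 0.64 × 1.35 = 0.7949 m³/s
w_6 = (8.2 − 7.5)/2 = 0.35 m; q_6 = 0.45 × 0.36 × 0.35 = 0.05670 m³/s
Q = Σ qᵢ = 9.110 m³/s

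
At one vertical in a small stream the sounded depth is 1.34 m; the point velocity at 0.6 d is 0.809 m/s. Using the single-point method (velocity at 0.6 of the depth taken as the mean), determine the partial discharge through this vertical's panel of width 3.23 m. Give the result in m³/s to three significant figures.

v̄ = v₀.₆ = 0.809 m/s
q = v̄ × d × w = 0.8090 × 1.34 × 3.23 = 3.502 m³/s

3.50 m³/s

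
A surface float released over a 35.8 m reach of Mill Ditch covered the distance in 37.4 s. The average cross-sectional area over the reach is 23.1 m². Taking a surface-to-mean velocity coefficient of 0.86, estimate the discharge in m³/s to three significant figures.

19.0 m³/s

v_surface = L / t̄ = 35.8 / 37.4 = 0.9572 m/s
v_mean = 0.86 × 0.9572 = 0.8232 m/s
Q = A × v_mean = 23.1 × 0.8232 = 19.02 m³/s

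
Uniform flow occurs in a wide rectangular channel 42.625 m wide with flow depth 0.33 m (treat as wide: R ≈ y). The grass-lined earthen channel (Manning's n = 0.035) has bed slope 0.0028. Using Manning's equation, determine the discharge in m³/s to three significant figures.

10.2 m³/s

A = b·y = 42.625 × 0.33 = 14.07 m²
Wide channel: R ≈ y = 0.33 m
Q = (1/n)·A·R^(2/3)·S^(1/2) = (1/0.035) × 14.07 × 0.3300^(2/3) × 0.0028^(1/2) = 10.16 m³/s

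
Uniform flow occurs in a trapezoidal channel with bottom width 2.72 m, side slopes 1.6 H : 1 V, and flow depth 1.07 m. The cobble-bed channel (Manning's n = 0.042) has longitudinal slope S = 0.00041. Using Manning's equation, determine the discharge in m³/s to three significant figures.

A = (b + z·y)·y = (2.72 + 1.6×1.07)×1.07 = 4.742 m²
P = b + 2y√(1+z²) = 2.72 + 2×1.07×√(1+1.6²) = 6.758 m
R = A/P = 4.742/6.758 = 0.7017 m
Q = (1/n)·A·R^(2/3)·S^(1/2) = (1/0.042) × 4.742 × 0.7017^(2/3) × 0.00041^(1/2) = 1.805 m³/s

1.81 m³/s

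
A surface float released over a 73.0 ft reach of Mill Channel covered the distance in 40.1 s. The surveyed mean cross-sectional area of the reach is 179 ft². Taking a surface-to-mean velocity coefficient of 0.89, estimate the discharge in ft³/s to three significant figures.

v_surface = L / t̄ = 73.0 / 40.1 = 1.820 ft/s
v_mean = 0.89 × 1.820 = 1.620 ft/s
Q = A × v_mean = 179 × 1.620 = 290.0 ft³/s

290 ft³/s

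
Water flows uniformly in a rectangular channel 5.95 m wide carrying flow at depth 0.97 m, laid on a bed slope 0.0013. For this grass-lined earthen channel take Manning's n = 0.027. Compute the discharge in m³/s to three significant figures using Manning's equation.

A = b·y = 5.95 × 0.97 = 5.772 m²
P = b + 2y = 5.95 + 2×0.97 = 7.890 m
R = A/P = 5.772/7.890 = 0.7315 m
Q = (1/n)·A·R^(2/3)·S^(1/2) = (1/0.027) × 5.772 × 0.7315^(2/3) × 0.0013^(1/2) = 6.257 m³/s

6.26 m³/s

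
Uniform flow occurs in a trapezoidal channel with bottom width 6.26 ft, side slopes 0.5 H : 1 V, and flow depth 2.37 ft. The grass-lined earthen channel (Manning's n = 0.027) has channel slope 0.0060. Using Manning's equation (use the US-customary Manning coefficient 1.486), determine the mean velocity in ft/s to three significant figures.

A = (b + z·y)·y = (6.26 + 0.5×2.37)×2.37 = 17.64 ft²
P = b + 2y√(1+z²) = 6.26 + 2×2.37×√(1+0.5²) = 11.56 ft
R = A/P = 17.64/11.56 = 1.526 ft
Q = (1.486/n)·A·R^(2/3)·S^(1/2) = (1.486/0.027) × 17.64 × 1.526^(2/3) × 0.0060^(1/2) = 99.72 ft³/s
V = Q/A = 99.72/17.64 = 5.652 ft/s

5.65 ft/s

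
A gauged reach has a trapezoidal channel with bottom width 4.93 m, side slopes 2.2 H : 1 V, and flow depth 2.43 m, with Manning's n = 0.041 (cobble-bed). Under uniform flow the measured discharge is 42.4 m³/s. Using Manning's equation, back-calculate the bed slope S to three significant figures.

0.00283

A = (b + z·y)·y = (4.93 + 2.2×2.43)×2.43 = 24.97 m²
P = b + 2y√(1+z²) = 4.93 + 2×2.43×√(1+2.2²) = 16.67 m
R = A/P = 24.97/16.67 = 1.498 m
S = (Q·n / (1·A·R^(2/3)))² = (42.4×0.041 / (1×24.97×1.309))² = 0.002829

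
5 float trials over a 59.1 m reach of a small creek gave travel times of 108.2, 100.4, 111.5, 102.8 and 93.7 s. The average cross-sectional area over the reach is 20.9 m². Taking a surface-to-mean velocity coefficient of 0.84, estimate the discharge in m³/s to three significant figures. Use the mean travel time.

10.0 m³/s

t̄ = (108.2 + 100.4 + 111.5 + 102.8 + 93.7) / 5 = 103.32 s
v_surface = L / t̄ = 59.1 / 103.32 = 0.5720 m/s
v_mean = 0.84 × 0.5720 = 0.4805 m/s
Q = A × v_mean = 20.9 × 0.4805 = 10.04 m³/s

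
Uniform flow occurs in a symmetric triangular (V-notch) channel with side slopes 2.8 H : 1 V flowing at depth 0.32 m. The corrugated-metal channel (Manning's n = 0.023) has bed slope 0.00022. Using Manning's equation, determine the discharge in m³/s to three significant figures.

A = z·y² = 2.8×0.32² = 0.2867 m²
P = 2y√(1+z²) = 2×0.32×√(1+2.8²) = 1.903 m
R = A/P = 0.2867/1.903 = 0.1507 m
Q = (1/n)·A·R^(2/3)·S^(1/2) = (1/0.023) × 0.2867 × 0.1507^(2/3) × 0.00022^(1/2) = 0.05236 m³/s

0.0524 m³/s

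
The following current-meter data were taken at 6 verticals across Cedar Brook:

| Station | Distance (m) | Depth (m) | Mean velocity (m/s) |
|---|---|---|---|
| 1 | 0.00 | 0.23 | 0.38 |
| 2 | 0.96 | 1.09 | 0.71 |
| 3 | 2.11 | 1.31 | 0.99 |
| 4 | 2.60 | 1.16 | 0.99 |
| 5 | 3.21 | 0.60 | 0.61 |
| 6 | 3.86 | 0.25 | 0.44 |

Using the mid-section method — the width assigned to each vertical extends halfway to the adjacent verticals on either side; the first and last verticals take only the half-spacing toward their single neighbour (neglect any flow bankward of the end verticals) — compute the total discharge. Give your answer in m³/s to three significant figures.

w_1 = (0.96 − 0.00)/2 = 0.48 m; q_1 = 0.38 × 0.23 × 0.48 = 0.04195 m³/s
w_2 = (2.11 − 0.00)/2 = 1.055 m; q_2 = 0.71 × 1.09 × 1.055 = 0.8165 m³/s
w_3 = (2.60 − 0.96)/2 = 0.82 m; q_3 = 0.99 × 1.31 × 0.82 = 1.063 m³/s
w_4 = (3.21 − 2.11)/2 = 0.55 m; q_4 = 0.99 × 1.16 × 0.55 = 0.6316 m³/s
w_5 = (3.86 − 2.60)/2 = 0.63 m; q_5 = 0.61 × 0.60 × 0.63 = 0.2306 m³/s
w_6 = (3.86 − 3.21)/2 = 0.325 m; q_6 = 0.44 × 0.25 × 0.325 = 0.03575 m³/s
Q = Σ qᵢ = 2.820 m³/s

2.82 m³/s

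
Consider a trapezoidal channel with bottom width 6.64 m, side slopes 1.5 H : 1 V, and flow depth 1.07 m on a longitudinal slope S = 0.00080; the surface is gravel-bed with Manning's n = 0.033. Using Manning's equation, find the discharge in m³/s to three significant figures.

A = (b + z·y)·y = (6.64 + 1.5×1.07)×1.07 = 8.822 m²
P = b + 2y√(1+z²) = 6.64 + 2×1.07×√(1+1.5²) = 10.50 m
R = A/P = 8.822/10.50 = 0.8404 m
Q = (1/n)·A·R^(2/3)·S^(1/2) = (1/0.033) × 8.822 × 0.8404^(2/3) × 0.00080^(1/2) = 6.734 m³/s

6.73 m³/s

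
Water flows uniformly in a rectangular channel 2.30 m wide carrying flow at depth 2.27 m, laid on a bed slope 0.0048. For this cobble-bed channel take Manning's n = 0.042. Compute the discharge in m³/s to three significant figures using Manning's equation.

A = b·y = 2.30 × 2.27 = 5.221 m²
P = b + 2y = 2.30 + 2×2.27 = 6.840 m
R = A/P = 5.221/6.840 = 0.7633 m
Q = (1/n)·A·R^(2/3)·S^(1/2) = (1/0.042) × 5.221 × 0.7633^(2/3) × 0.0048^(1/2) = 7.193 m³/s

7.19 m³/s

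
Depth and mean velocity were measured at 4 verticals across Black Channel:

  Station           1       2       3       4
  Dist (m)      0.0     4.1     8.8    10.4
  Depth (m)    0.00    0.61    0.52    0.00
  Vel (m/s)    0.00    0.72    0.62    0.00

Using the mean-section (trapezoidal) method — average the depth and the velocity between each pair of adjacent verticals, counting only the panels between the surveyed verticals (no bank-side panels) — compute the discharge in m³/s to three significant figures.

Panel 1-2: Δb = 4.1 m, d̄ = (0.00+0.61)/2 = 0.305, v̄ = (0.00+0.72)/2 = 0.36 → q = 4.1×0.305×0.36 = 0.4502 m³/s
Panel 2-3: Δb = 4.7 m, d̄ = (0.61+0.52)/2 = 0.565, v̄ = (0.72+0.62)/2 = 0.67 → q = 4.7×0.565×0.67 = 1.779 m³/s
Panel 3-4: Δb = 1.6 m, d̄ = (0.52+0.00)/2 = 0.26, v̄ = (0.62+0.00)/2 = 0.31 → q = 1.6×0.26×0.31 = 0.1290 m³/s
Q = Σ q = 2.358 m³/s

2.36 m³/s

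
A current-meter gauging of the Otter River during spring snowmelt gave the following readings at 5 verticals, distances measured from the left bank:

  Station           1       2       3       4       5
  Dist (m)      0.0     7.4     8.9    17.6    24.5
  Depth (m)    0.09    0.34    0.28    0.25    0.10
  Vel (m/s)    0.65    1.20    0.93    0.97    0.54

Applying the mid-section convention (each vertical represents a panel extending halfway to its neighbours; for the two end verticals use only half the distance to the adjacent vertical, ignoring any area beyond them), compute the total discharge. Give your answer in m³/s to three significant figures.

w_1 = (7.4 − 0.0)/2 = 3.7 m; q_1 = 0.65 × 0.09 × 3.7 = 0.2165 m³/s
w_2 = (8.9 − 0.0)/2 = 4.45 m; q_2 = 1.20 × 0.34 × 4.45 = 1.816 m³/s
w_3 = (17.6 − 7.4)/2 = 5.1 m; q_3 = 0.93 × 0.28 × 5.1 = 1.328 m³/s
w_4 = (24.5 − 8.9)/2 = 7.8 m; q_4 = 0.97 × 0.25 × 7.8 = 1.892 m³/s
w_5 = (24.5 − 17.6)/2 = 3.45 m; q_5 = 0.54 × 0.10 × 3.45 = 0.1863 m³/s
Q = Σ qᵢ = 5.438 m³/s

5.44 m³/s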